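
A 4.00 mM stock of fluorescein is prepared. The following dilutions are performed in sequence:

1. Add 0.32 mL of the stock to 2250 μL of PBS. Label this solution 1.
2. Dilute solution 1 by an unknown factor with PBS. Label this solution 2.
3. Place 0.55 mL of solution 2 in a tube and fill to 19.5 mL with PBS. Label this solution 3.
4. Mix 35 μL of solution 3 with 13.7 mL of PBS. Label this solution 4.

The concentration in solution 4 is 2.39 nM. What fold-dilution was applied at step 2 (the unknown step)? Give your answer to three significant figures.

Step 1: 0.32 mL + 2250 μL = 2.57 mL total → factor 2.57/0.32 = 8.0312
Step 2: unknown factor x
Step 3: 0.55 mL brought to 19.5 mL → factor 19.5/0.55 = 35.455
Step 4: 35 μL + 13.7 mL = 13735 μL total → factor 13735/35 = 392.43
Product of known-step factors = 1.1174 × 10^5
Overall factor = 4.00 mM / (2.39 nM) = 1.6736 × 10^6
x = 1.6736 × 10^6 / 1.1174 × 10^5 = 15.0

15.0-fold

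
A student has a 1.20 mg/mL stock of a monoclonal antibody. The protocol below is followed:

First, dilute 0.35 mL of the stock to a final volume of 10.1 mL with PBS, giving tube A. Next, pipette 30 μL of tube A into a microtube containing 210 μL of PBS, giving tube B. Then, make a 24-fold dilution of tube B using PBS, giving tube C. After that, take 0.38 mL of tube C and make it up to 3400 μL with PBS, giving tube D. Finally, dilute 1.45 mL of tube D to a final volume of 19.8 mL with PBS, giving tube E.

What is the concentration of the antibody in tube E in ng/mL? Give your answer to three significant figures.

1.77 ng/mL

Step 1: 0.35 mL brought to 10.1 mL → factor 10.1/0.35 = 28.857
Step 2: 30 μL + 210 μL = 240 μL total → factor 240/30 = 8
Step 3: 24-fold → factor 24
Step 4: 0.38 mL brought to 3400 μL → factor 3.4/0.38 = 8.9474
Step 5: 1.45 mL brought to 19.8 mL → factor 19.8/1.45 = 13.655
Overall dilution factor = 28.857 × 8 × 24 × 8.9474 × 13.655 = 6.7694 × 10^5
Final = 1.20 mg/mL / 6.7694 × 10^5 = 1.773 × 10^-6 mg/mL = 1.77 ng/mL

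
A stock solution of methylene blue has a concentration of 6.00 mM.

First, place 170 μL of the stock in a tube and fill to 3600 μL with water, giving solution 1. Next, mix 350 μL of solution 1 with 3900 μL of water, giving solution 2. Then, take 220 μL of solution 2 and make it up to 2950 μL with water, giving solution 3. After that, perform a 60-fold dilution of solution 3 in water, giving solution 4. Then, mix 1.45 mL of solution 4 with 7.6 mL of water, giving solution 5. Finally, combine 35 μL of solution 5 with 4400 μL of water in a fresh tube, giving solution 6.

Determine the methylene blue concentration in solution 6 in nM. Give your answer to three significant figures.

Step 1: 170 μL brought to 3600 μL → factor 3600/170 = 21.176
Step 2: 350 μL + 3900 μL = 4250 μL total → factor 4250/350 = 12.143
Step 3: 220 μL brought to 2950 μL → factor 2950/220 = 13.409
Step 4: 60-fold → factor 60
Step 5: 1.45 mL + 7.6 mL = 9.05 mL total → factor 9.05/1.45 = 6.2414
Step 6: 35 μL + 4400 μL = 4435 μL total → factor 4435/35 = 126.71
Overall dilution factor = 21.176 × 12.143 × 13.409 × 60 × 6.2414 × 126.71 = 1.6362 × 10^8
Final = 6.00 mM / 1.6362 × 10^8 = 3.667 × 10^-8 mM = 0.0367 nM

0.0367 nM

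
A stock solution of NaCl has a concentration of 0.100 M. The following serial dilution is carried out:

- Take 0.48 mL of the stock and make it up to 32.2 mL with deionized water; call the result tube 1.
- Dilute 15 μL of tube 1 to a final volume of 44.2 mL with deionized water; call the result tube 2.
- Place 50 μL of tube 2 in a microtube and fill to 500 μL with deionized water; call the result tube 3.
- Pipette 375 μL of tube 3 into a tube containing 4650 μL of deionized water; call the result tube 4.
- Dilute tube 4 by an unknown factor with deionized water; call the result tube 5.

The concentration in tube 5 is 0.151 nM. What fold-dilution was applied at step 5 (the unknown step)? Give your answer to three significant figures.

Step 1: 0.48 mL brought to 32.2 mL → factor 32.2/0.48 = 67.083
Step 2: 15 μL brought to 44.2 mL → factor 44200/15 = 2946.7
Step 3: 50 μL brought to 500 μL → factor 500/50 = 10
Step 4: 375 μL + 4650 μL = 5025 μL total → factor 5025/375 = 13.4
Step 5: unknown factor x
Product of known-step factors = 2.6488 × 10^7
Overall factor = 0.100 M / (0.151 nM) = 6.6225 × 10^8
x = 6.6225 × 10^8 / 2.6488 × 10^7 = 25.0

25.0-fold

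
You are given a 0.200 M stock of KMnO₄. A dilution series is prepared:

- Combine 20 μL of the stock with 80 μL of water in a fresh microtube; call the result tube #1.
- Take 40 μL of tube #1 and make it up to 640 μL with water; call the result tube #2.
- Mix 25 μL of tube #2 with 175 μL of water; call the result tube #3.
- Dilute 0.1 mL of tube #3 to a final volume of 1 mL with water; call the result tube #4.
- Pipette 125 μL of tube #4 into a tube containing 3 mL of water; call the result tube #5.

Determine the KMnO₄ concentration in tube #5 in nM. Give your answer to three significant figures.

Step 1: 20 μL + 80 μL = 100 μL total → factor 100/20 = 5
Step 2: 40 μL brought to 640 μL → factor 640/40 = 16
Step 3: 25 μL + 175 μL = 200 μL total → factor 200/25 = 8
Step 4: 0.1 mL brought to 1 mL → factor 1/0.1 = 10
Step 5: 125 μL + 3 mL = 3125 μL total → factor 3125/125 = 25
Overall dilution factor = 5 × 16 × 8 × 10 × 25 = 1.6 × 10^5
Final = 0.200 M / 1.6 × 10^5 = 1.250 × 10^-6 M = 1.25 × 10^3 nM

1.25 × 10^3 nM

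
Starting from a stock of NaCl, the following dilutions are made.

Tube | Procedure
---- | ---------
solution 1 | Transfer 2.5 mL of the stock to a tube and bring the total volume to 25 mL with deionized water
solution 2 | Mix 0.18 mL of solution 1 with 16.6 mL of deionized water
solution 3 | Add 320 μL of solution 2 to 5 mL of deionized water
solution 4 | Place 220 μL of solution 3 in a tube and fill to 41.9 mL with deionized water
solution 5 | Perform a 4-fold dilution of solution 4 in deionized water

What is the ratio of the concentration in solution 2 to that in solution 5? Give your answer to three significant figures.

Step 1: 2.5 mL brought to 25 mL → factor 25/2.5 = 10
Step 2: 0.18 mL + 16.6 mL = 16.78 mL total → factor 16.78/0.18 = 93.222
Step 3: 320 μL + 5 mL = 5320 μL total → factor 5320/320 = 16.625
Step 4: 220 μL brought to 41.9 mL → factor 41900/220 = 190.45
Step 5: 4-fold → factor 4
Dilution factor to solution 2 = 932.22; to solution 5 = 1.1807 × 10^7
[solution 2]/[solution 5] = (factor to solution 5)/(factor to solution 2) = 1.1807 × 10^7/932.22 = 1.27 × 10^4

1.27 × 10^4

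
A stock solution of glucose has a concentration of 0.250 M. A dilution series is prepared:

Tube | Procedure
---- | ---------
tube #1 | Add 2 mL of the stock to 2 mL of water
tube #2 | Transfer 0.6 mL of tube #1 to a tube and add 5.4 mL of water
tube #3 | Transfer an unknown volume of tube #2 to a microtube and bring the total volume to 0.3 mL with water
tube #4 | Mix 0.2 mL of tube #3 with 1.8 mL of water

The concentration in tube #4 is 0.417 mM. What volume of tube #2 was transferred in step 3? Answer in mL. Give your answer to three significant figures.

0.100 mL

Step 1: 2 mL + 2 mL = 4 mL total → factor 4/2 = 2
Step 2: 0.6 mL + 5.4 mL = 6 mL total → factor 6/0.6 = 10
Step 3: v brought to 0.3 mL → factor = 0.3 mL/v
Step 4: 0.2 mL + 1.8 mL = 2 mL total → factor 2/0.2 = 10
Product of known-step factors = 200
Overall factor = 0.250 M / (0.417 mM) = 599.52
Step-3 factor = 599.52 / 200 = 2.9976
v = 0.3 mL / 2.9976 = 0.100 mL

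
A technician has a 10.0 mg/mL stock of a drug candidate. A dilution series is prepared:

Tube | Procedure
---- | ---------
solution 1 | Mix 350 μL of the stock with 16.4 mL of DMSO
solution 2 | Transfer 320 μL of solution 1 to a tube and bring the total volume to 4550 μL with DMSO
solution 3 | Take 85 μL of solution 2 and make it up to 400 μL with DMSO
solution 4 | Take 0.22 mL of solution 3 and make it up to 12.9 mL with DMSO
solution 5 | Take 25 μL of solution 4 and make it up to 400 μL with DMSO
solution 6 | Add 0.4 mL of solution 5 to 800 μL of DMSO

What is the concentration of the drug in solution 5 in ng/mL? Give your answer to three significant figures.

3.33 ng/mL

Step 1: 350 μL + 16.4 mL = 16750 μL total → factor 16750/350 = 47.857
Step 2: 320 μL brought to 4550 μL → factor 4550/320 = 14.219
Step 3: 85 μL brought to 400 μL → factor 400/85 = 4.7059
Step 4: 0.22 mL brought to 12.9 mL → factor 12.9/0.22 = 58.636
Step 5: 25 μL brought to 400 μL → factor 400/25 = 16
Dilution factor through solution 5 = 47.857 × 14.219 × 4.7059 × 58.636 × 16 = 3.0043 × 10^6
[solution 5] = 10.0 mg/mL / 3.0043 × 10^6 = 3.329 × 10^-6 mg/mL = 3.33 ng/mL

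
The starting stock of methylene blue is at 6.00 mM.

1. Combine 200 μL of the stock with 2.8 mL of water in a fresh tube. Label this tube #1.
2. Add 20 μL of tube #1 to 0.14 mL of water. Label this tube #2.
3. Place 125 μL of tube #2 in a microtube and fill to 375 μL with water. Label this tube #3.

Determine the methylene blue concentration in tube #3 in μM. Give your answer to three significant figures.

Step 1: 200 μL + 2.8 mL = 3000 μL total → factor 3000/200 = 15
Step 2: 20 μL + 0.14 mL = 160 μL total → factor 160/20 = 8
Step 3: 125 μL brought to 375 μL → factor 375/125 = 3
Overall dilution factor = 15 × 8 × 3 = 360
Final = 6.00 mM / 360 = 0.01667 mM = 16.7 μM

16.7 μM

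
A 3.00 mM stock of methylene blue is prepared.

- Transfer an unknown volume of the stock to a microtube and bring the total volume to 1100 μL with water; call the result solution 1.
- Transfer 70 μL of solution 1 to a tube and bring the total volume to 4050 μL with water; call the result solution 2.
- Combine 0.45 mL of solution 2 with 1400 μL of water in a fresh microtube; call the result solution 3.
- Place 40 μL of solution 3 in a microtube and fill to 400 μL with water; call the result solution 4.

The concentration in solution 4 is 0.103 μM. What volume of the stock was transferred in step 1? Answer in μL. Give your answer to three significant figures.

89.8 μL

Step 1: v brought to 1100 μL → factor = 1100 μL/v
Step 2: 70 μL brought to 4050 μL → factor 4050/70 = 57.857
Step 3: 0.45 mL + 1400 μL = 1.85 mL total → factor 1.85/0.45 = 4.1111
Step 4: 40 μL brought to 400 μL → factor 400/40 = 10
Product of known-step factors = 2378.6
Overall factor = 3.00 mM / (0.103 μM) = 29126
Step-1 factor = 29126 / 2378.6 = 12.245
v = 1100 μL / 12.245 = 89.8 μL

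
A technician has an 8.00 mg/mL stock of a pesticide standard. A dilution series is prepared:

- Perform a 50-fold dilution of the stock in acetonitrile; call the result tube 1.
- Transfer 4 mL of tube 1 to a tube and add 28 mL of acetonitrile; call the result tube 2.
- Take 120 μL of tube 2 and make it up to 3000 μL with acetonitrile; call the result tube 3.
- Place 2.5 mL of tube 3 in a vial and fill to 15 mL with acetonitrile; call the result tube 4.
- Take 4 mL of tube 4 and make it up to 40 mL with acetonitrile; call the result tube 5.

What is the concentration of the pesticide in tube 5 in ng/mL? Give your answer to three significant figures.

Step 1: 50-fold → factor 50
Step 2: 4 mL + 28 mL = 32 mL total → factor 32/4 = 8
Step 3: 120 μL brought to 3000 μL → factor 3000/120 = 25
Step 4: 2.5 mL brought to 15 mL → factor 15/2.5 = 6
Step 5: 4 mL brought to 40 mL → factor 40/4 = 10
Overall dilution factor = 50 × 8 × 25 × 6 × 10 = 6 × 10^5
Final = 8.00 mg/mL / 6 × 10^5 = 1.333 × 10^-5 mg/mL = 13.3 ng/mL

13.3 ng/mL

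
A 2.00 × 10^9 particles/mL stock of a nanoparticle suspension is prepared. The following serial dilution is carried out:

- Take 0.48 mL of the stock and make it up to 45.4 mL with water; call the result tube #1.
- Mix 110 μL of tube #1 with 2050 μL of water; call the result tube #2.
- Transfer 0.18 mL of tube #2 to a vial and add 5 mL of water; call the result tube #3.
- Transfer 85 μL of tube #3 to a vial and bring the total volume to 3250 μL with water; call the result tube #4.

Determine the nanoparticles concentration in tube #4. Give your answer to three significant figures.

979 particles/mL

Step 1: 0.48 mL brought to 45.4 mL → factor 45.4/0.48 = 94.583
Step 2: 110 μL + 2050 μL = 2160 μL total → factor 2160/110 = 19.636
Step 3: 0.18 mL + 5 mL = 5.18 mL total → factor 5.18/0.18 = 28.778
Step 4: 85 μL brought to 3250 μL → factor 3250/85 = 38.235
Overall dilution factor = 94.583 × 19.636 × 28.778 × 38.235 = 2.0436 × 10^6
Final = 2.00 × 10^9 particles/mL / 2.0436 × 10^6 = 979 particles/mL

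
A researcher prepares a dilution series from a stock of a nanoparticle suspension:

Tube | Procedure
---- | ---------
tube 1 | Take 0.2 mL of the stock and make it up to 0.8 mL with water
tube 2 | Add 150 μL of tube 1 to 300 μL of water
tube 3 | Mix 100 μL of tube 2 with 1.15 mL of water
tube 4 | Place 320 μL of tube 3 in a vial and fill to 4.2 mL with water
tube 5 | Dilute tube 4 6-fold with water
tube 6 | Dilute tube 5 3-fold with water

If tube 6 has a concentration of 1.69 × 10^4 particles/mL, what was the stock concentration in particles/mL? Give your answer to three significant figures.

Step 1: 0.2 mL brought to 0.8 mL → factor 0.8/0.2 = 4
Step 2: 150 μL + 300 μL = 450 μL total → factor 450/150 = 3
Step 3: 100 μL + 1.15 mL = 1250 μL total → factor 1250/100 = 12.5
Step 4: 320 μL brought to 4.2 mL → factor 4200/320 = 13.125
Step 5: 6-fold → factor 6
Step 6: 3-fold → factor 3
Overall dilution factor = 4 × 3 × 12.5 × 13.125 × 6 × 3 = 35438
Stock = 1.69 × 10^4 particles/mL × 35438 = 5.99 × 10^8 particles/mL

5.99 × 10^8 particles/mL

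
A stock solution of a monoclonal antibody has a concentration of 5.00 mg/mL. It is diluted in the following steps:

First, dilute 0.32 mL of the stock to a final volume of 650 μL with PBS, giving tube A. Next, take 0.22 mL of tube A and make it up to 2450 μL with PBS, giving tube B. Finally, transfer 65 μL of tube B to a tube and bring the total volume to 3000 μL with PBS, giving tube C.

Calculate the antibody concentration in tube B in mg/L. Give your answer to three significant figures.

Step 1: 0.32 mL brought to 650 μL → factor 0.65/0.32 = 2.0312
Step 2: 0.22 mL brought to 2450 μL → factor 2.45/0.22 = 11.136
Dilution factor through tube B = 2.0312 × 11.136 = 22.621
[tube B] = 5.00 mg/mL / 22.621 = 0.2210 mg/mL = 221 mg/L

221 mg/L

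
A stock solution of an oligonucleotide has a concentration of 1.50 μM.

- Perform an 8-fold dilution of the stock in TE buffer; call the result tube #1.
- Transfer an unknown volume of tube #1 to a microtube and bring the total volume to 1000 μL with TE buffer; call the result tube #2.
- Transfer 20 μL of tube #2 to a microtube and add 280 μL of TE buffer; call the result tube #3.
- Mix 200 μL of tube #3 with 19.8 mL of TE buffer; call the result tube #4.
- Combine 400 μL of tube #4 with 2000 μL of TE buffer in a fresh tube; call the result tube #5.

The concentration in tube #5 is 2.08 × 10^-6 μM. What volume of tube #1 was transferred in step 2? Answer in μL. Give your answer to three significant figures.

99.8 μL

Step 1: 8-fold → factor 8
Step 2: v brought to 1000 μL → factor = 1000 μL/v
Step 3: 20 μL + 280 μL = 300 μL total → factor 300/20 = 15
Step 4: 200 μL + 19.8 mL = 20000 μL total → factor 20000/200 = 100
Step 5: 400 μL + 2000 μL = 2400 μL total → factor 2400/400 = 6
Product of known-step factors = 72000
Overall factor = 1.50 μM / (2.08 × 10^-6 μM) = 7.2115 × 10^5
Step-2 factor = 7.2115 × 10^5 / 72000 = 10.016
v = 1000 μL / 10.016 = 99.8 μL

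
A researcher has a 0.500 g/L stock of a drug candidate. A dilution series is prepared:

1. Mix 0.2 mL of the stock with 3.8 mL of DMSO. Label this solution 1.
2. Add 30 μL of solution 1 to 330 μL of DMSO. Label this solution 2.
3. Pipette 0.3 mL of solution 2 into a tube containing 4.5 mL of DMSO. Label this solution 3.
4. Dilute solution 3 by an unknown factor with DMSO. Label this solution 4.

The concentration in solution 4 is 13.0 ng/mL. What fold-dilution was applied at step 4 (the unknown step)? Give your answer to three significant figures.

Step 1: 0.2 mL + 3.8 mL = 4 mL total → factor 4/0.2 = 20
Step 2: 30 μL + 330 μL = 360 μL total → factor 360/30 = 12
Step 3: 0.3 mL + 4.5 mL = 4.8 mL total → factor 4.8/0.3 = 16
Step 4: unknown factor x
Product of known-step factors = 3840
Overall factor = 0.500 g/L / (13.0 ng/mL) = 38462
x = 38462 / 3840 = 10.0

10.0-fold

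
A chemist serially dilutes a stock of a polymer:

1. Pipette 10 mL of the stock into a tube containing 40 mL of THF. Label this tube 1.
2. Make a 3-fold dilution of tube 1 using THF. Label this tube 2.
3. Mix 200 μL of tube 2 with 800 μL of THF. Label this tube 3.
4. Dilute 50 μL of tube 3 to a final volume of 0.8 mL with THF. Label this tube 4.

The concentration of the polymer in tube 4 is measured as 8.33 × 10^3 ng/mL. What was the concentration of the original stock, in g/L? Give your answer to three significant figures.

Step 1: 10 mL + 40 mL = 50 mL total → factor 50/10 = 5
Step 2: 3-fold → factor 3
Step 3: 200 μL + 800 μL = 1000 μL total → factor 1000/200 = 5
Step 4: 50 μL brought to 0.8 mL → factor 800/50 = 16
Overall dilution factor = 5 × 3 × 5 × 16 = 1200
Stock = 8.33 × 10^3 ng/mL × 1200 = 9.996 × 10^6 ng/mL = 10.0 g/L

10.0 g/L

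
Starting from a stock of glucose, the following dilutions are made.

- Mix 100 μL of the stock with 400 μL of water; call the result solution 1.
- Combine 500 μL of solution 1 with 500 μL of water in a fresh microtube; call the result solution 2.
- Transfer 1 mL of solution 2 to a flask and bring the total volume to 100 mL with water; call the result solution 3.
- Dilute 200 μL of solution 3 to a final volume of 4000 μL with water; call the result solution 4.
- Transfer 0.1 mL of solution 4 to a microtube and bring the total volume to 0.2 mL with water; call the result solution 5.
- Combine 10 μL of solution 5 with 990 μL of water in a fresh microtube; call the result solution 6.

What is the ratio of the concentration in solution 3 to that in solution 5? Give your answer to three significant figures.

40.0

Step 1: 100 μL + 400 μL = 500 μL total → factor 500/100 = 5
Step 2: 500 μL + 500 μL = 1000 μL total → factor 1000/500 = 2
Step 3: 1 mL brought to 100 mL → factor 100/1 = 100
Step 4: 200 μL brought to 4000 μL → factor 4000/200 = 20
Step 5: 0.1 mL brought to 0.2 mL → factor 0.2/0.1 = 2
Dilution factor to solution 3 = 1000; to solution 5 = 40000
[solution 3]/[solution 5] = (factor to solution 5)/(factor to solution 3) = 40000/1000 = 40.0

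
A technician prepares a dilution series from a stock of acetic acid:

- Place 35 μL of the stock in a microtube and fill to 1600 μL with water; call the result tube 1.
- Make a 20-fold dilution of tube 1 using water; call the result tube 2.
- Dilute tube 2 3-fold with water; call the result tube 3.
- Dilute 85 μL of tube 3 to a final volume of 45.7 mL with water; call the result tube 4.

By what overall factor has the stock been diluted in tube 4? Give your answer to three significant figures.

Step 1: 35 μL brought to 1600 μL → factor 1600/35 = 45.714
Step 2: 20-fold → factor 20
Step 3: 3-fold → factor 3
Step 4: 85 μL brought to 45.7 mL → factor 45700/85 = 537.65
Overall dilution factor = 45.714 × 20 × 3 × 537.65 = 1.4747 × 10^6

1.47 × 10^6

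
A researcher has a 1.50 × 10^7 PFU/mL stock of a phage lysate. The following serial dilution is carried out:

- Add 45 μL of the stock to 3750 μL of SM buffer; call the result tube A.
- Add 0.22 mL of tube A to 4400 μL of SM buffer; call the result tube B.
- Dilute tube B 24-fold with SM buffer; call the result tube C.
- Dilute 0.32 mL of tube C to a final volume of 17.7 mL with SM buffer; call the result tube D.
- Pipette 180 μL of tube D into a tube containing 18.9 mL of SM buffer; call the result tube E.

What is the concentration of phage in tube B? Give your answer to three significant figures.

8.47 × 10^3 PFU/mL

Step 1: 45 μL + 3750 μL = 3795 μL total → factor 3795/45 = 84.333
Step 2: 0.22 mL + 4400 μL = 4.62 mL total → factor 4.62/0.22 = 21
Dilution factor through tube B = 84.333 × 21 = 1771
[tube B] = 1.50 × 10^7 PFU/mL / 1771 = 8.47 × 10^3 PFU/mL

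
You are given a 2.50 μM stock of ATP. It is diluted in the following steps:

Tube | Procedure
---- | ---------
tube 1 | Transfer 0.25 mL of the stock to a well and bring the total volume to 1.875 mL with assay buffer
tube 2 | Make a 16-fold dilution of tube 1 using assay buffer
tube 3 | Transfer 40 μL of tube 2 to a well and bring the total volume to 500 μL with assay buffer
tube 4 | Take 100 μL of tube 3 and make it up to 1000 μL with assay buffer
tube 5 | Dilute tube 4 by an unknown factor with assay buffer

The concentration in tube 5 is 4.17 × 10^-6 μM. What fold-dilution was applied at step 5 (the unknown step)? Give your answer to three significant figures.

40.0-fold

Step 1: 0.25 mL brought to 1.875 mL → factor 1.875/0.25 = 7.5
Step 2: 16-fold → factor 16
Step 3: 40 μL brought to 500 μL → factor 500/40 = 12.5
Step 4: 100 μL brought to 1000 μL → factor 1000/100 = 10
Step 5: unknown factor x
Product of known-step factors = 15000
Overall factor = 2.50 μM / (4.17 × 10^-6 μM) = 5.9952 × 10^5
x = 5.9952 × 10^5 / 15000 = 40.0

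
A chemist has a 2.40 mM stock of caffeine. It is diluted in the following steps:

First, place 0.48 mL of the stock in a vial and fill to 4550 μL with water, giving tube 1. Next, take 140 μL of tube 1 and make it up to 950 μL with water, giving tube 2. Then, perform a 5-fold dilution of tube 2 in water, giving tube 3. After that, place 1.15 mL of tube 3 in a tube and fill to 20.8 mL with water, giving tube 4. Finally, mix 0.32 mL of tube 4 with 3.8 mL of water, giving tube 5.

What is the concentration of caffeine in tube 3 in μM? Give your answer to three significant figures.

7.46 μM

Step 1: 0.48 mL brought to 4550 μL → factor 4.55/0.48 = 9.4792
Step 2: 140 μL brought to 950 μL → factor 950/140 = 6.7857
Step 3: 5-fold → factor 5
Dilution factor through tube 3 = 9.4792 × 6.7857 × 5 = 321.61
[tube 3] = 2.40 mM / 321.61 = 0.007462 mM = 7.46 μM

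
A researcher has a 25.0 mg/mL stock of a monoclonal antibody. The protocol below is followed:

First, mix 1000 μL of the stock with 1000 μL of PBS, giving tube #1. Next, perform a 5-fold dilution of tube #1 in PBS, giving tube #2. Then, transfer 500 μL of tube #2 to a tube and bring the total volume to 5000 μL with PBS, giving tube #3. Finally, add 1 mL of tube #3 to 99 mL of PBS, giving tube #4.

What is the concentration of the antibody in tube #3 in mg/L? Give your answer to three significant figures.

250 mg/L

Step 1: 1000 μL + 1000 μL = 2000 μL total → factor 2000/1000 = 2
Step 2: 5-fold → factor 5
Step 3: 500 μL brought to 5000 μL → factor 5000/500 = 10
Dilution factor through tube #3 = 2 × 5 × 10 = 100
[tube #3] = 25.0 mg/mL / 100 = 0.2500 mg/mL = 250 mg/L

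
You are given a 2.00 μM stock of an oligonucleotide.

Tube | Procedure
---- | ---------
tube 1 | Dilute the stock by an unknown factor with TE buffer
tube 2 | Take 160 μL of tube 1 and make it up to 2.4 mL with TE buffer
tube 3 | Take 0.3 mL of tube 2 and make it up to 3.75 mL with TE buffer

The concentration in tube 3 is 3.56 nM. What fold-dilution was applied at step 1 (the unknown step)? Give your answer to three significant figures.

Step 1: unknown factor x
Step 2: 160 μL brought to 2.4 mL → factor 2400/160 = 15
Step 3: 0.3 mL brought to 3.75 mL → factor 3.75/0.3 = 12.5
Product of known-step factors = 187.5
Overall factor = 2.00 μM / (3.56 nM) = 561.8
x = 561.8 / 187.5 = 3.00

3.00-fold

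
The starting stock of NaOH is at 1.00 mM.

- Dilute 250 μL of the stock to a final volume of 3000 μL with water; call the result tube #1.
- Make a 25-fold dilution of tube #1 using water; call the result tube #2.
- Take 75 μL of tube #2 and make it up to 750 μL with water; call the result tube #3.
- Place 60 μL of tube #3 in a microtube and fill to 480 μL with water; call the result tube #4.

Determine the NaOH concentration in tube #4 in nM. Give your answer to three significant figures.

Step 1: 250 μL brought to 3000 μL → factor 3000/250 = 12
Step 2: 25-fold → factor 25
Step 3: 75 μL brought to 750 μL → factor 750/75 = 10
Step 4: 60 μL brought to 480 μL → factor 480/60 = 8
Overall dilution factor = 12 × 25 × 10 × 8 = 24000
Final = 1.00 mM / 24000 = 4.167 × 10^-5 mM = 41.7 nM

41.7 nM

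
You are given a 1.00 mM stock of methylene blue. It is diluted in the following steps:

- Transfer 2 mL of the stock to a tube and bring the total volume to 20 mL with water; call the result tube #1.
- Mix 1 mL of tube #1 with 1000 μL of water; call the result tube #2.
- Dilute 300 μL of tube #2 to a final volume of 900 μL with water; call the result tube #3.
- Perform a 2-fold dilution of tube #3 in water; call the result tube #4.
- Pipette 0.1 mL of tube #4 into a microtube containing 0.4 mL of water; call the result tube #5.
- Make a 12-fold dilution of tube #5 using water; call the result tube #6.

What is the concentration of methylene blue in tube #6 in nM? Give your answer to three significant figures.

139 nM

Step 1: 2 mL brought to 20 mL → factor 20/2 = 10
Step 2: 1 mL + 1000 μL = 2 mL total → factor 2/1 = 2
Step 3: 300 μL brought to 900 μL → factor 900/300 = 3
Step 4: 2-fold → factor 2
Step 5: 0.1 mL + 0.4 mL = 0.5 mL total → factor 0.5/0.1 = 5
Step 6: 12-fold → factor 12
Overall dilution factor = 10 × 2 × 3 × 2 × 5 × 12 = 7200
Final = 1.00 mM / 7200 = 0.0001389 mM = 139 nM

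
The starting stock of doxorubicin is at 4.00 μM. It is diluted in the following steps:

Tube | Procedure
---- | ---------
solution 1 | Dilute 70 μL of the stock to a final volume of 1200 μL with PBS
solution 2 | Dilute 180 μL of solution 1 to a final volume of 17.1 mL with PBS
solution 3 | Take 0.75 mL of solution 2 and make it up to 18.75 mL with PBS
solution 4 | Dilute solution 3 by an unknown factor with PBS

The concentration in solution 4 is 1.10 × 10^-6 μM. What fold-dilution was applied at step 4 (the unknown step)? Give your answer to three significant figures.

Step 1: 70 μL brought to 1200 μL → factor 1200/70 = 17.143
Step 2: 180 μL brought to 17.1 mL → factor 17100/180 = 95
Step 3: 0.75 mL brought to 18.75 mL → factor 18.75/0.75 = 25
Step 4: unknown factor x
Product of known-step factors = 40714
Overall factor = 4.00 μM / (1.10 × 10^-6 μM) = 3.6364 × 10^6
x = 3.6364 × 10^6 / 40714 = 89.3

89.3-fold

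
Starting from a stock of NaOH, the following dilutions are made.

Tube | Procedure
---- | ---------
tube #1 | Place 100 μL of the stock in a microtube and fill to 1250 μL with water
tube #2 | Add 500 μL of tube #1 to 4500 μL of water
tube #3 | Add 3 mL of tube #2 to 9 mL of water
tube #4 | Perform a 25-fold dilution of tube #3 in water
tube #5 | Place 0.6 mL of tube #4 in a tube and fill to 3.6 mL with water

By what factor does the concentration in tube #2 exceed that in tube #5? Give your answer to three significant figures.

600

Step 1: 100 μL brought to 1250 μL → factor 1250/100 = 12.5
Step 2: 500 μL + 4500 μL = 5000 μL total → factor 5000/500 = 10
Step 3: 3 mL + 9 mL = 12 mL total → factor 12/3 = 4
Step 4: 25-fold → factor 25
Step 5: 0.6 mL brought to 3.6 mL → factor 3.6/0.6 = 6
Dilution factor to tube #2 = 125; to tube #5 = 75000
[tube #2]/[tube #5] = (factor to tube #5)/(factor to tube #2) = 75000/125 = 600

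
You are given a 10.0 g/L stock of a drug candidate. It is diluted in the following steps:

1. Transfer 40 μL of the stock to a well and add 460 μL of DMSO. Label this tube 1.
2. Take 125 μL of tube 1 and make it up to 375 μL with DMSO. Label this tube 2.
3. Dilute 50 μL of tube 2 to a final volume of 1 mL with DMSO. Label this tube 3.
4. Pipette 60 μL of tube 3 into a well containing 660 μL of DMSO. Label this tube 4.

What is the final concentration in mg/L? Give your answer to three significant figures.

Step 1: 40 μL + 460 μL = 500 μL total → factor 500/40 = 12.5
Step 2: 125 μL brought to 375 μL → factor 375/125 = 3
Step 3: 50 μL brought to 1 mL → factor 1000/50 = 20
Step 4: 60 μL + 660 μL = 720 μL total → factor 720/60 = 12
Overall dilution factor = 12.5 × 3 × 20 × 12 = 9000
Final = 10.0 g/L / 9000 = 0.001111 g/L = 1.11 mg/L

1.11 mg/L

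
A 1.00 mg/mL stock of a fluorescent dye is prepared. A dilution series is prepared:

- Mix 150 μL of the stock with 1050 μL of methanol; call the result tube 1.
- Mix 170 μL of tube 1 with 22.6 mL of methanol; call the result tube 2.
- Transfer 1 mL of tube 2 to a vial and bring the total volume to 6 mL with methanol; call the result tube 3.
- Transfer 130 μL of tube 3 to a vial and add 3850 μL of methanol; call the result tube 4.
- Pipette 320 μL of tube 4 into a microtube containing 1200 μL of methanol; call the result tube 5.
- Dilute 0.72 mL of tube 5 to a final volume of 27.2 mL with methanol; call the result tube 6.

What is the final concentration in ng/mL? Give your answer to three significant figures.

Step 1: 150 μL + 1050 μL = 1200 μL total → factor 1200/150 = 8
Step 2: 170 μL + 22.6 mL = 22770 μL total → factor 22770/170 = 133.94
Step 3: 1 mL brought to 6 mL → factor 6/1 = 6
Step 4: 130 μL + 3850 μL = 3980 μL total → factor 3980/130 = 30.615
Step 5: 320 μL + 1200 μL = 1520 μL total → factor 1520/320 = 4.75
Step 6: 0.72 mL brought to 27.2 mL → factor 27.2/0.72 = 37.778
Overall dilution factor = 8 × 133.94 × 6 × 30.615 × 4.75 × 37.778 = 3.532 × 10^7
Final = 1.00 mg/mL / 3.532 × 10^7 = 2.831 × 10^-8 mg/mL = 0.0283 ng/mL

0.0283 ng/mL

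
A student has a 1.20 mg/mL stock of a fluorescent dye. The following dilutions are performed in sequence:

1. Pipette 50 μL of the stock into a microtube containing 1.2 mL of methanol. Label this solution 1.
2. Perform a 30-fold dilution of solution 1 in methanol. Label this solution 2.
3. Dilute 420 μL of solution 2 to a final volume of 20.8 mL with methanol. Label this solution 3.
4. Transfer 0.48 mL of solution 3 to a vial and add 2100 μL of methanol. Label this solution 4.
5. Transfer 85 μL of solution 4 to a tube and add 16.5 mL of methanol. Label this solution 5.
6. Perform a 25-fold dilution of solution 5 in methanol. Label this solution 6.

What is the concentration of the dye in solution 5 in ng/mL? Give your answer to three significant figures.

0.0308 ng/mL

Step 1: 50 μL + 1.2 mL = 1250 μL total → factor 1250/50 = 25
Step 2: 30-fold → factor 30
Step 3: 420 μL brought to 20.8 mL → factor 20800/420 = 49.524
Step 4: 0.48 mL + 2100 μL = 2.58 mL total → factor 2.58/0.48 = 5.375
Step 5: 85 μL + 16.5 mL = 16585 μL total → factor 16585/85 = 195.12
Dilution factor through solution 5 = 25 × 30 × 49.524 × 5.375 × 195.12 = 3.8954 × 10^7
[solution 5] = 1.20 mg/mL / 3.8954 × 10^7 = 3.081 × 10^-8 mg/mL = 0.0308 ng/mL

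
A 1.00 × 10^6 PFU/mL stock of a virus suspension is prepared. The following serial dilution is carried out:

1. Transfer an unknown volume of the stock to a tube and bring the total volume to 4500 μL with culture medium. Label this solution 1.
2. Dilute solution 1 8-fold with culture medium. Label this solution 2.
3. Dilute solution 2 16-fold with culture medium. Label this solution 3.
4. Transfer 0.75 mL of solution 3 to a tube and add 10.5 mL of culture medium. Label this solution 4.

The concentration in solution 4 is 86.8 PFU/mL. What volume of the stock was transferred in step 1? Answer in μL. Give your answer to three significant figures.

750 μL

Step 1: v brought to 4500 μL → factor = 4500 μL/v
Step 2: 8-fold → factor 8
Step 3: 16-fold → factor 16
Step 4: 0.75 mL + 10.5 mL = 11.25 mL total → factor 11.25/0.75 = 15
Product of known-step factors = 1920
Overall factor = 1.00 × 10^6 PFU/mL / (86.8 PFU/mL) = 11521
Step-1 factor = 11521 / 1920 = 6.0004
v = 4500 μL / 6.0004 = 750 μL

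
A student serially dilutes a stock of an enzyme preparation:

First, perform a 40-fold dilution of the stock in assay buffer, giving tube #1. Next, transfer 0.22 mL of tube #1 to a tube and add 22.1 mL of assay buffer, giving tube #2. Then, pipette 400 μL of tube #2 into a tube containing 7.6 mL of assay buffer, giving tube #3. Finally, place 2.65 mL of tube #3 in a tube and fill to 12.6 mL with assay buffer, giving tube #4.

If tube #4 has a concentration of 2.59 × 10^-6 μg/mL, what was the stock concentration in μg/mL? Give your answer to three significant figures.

1.00 μg/mL

Step 1: 40-fold → factor 40
Step 2: 0.22 mL + 22.1 mL = 22.32 mL total → factor 22.32/0.22 = 101.45
Step 3: 400 μL + 7.6 mL = 8000 μL total → factor 8000/400 = 20
Step 4: 2.65 mL brought to 12.6 mL → factor 12.6/2.65 = 4.7547
Overall dilution factor = 40 × 101.45 × 20 × 4.7547 = 3.8591 × 10^5
Stock = 2.59 × 10^-6 μg/mL × 3.8591 × 10^5 = 1.00 μg/mL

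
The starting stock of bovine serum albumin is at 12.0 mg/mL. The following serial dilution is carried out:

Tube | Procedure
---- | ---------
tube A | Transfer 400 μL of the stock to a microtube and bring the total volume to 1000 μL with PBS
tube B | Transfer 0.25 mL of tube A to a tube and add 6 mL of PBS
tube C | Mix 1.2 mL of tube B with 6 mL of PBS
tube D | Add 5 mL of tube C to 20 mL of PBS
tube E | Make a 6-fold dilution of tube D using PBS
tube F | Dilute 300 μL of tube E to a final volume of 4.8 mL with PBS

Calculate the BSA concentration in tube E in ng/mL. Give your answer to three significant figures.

1.07 × 10^3 ng/mL

Step 1: 400 μL brought to 1000 μL → factor 1000/400 = 2.5
Step 2: 0.25 mL + 6 mL = 6.25 mL total → factor 6.25/0.25 = 25
Step 3: 1.2 mL + 6 mL = 7.2 mL total → factor 7.2/1.2 = 6
Step 4: 5 mL + 20 mL = 25 mL total → factor 25/5 = 5
Step 5: 6-fold → factor 6
Dilution factor through tube E = 2.5 × 25 × 6 × 5 × 6 = 11250
[tube E] = 12.0 mg/mL / 11250 = 0.001067 mg/mL = 1.07 × 10^3 ng/mL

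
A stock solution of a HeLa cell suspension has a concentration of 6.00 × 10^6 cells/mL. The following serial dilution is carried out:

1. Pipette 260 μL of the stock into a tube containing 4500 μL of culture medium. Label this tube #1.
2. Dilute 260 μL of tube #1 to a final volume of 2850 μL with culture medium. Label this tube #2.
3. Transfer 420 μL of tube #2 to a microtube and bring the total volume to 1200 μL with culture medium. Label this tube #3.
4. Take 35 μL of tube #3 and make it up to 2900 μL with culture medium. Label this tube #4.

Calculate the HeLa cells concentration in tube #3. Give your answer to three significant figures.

1.05 × 10^4 cells/mL

Step 1: 260 μL + 4500 μL = 4760 μL total → factor 4760/260 = 18.308
Step 2: 260 μL brought to 2850 μL → factor 2850/260 = 10.962
Step 3: 420 μL brought to 1200 μL → factor 1200/420 = 2.8571
Dilution factor through tube #3 = 18.308 × 10.962 × 2.8571 = 573.37
[tube #3] = 6.00 × 10^6 cells/mL / 573.37 = 1.05 × 10^4 cells/mL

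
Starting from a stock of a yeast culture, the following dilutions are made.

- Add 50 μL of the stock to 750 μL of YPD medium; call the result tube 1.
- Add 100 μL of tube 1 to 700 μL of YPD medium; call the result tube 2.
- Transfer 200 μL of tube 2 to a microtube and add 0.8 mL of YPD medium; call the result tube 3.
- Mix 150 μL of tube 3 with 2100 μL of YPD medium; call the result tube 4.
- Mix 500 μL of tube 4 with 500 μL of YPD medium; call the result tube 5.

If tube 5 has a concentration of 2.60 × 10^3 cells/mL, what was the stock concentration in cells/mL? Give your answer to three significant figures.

Step 1: 50 μL + 750 μL = 800 μL total → factor 800/50 = 16
Step 2: 100 μL + 700 μL = 800 μL total → factor 800/100 = 8
Step 3: 200 μL + 0.8 mL = 1000 μL total → factor 1000/200 = 5
Step 4: 150 μL + 2100 μL = 2250 μL total → factor 2250/150 = 15
Step 5: 500 μL + 500 μL = 1000 μL total → factor 1000/500 = 2
Overall dilution factor = 16 × 8 × 5 × 15 × 2 = 19200
Stock = 2.60 × 10^3 cells/mL × 19200 = 4.99 × 10^7 cells/mL

4.99 × 10^7 cells/mL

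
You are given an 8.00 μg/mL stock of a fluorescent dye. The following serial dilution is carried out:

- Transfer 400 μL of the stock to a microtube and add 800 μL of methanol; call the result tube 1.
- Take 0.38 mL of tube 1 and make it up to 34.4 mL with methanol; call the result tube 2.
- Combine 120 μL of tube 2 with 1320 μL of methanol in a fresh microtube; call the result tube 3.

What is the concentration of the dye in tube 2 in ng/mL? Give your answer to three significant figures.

Step 1: 400 μL + 800 μL = 1200 μL total → factor 1200/400 = 3
Step 2: 0.38 mL brought to 34.4 mL → factor 34.4/0.38 = 90.526
Dilution factor through tube 2 = 3 × 90.526 = 271.58
[tube 2] = 8.00 μg/mL / 271.58 = 0.02946 μg/mL = 29.5 ng/mL

29.5 ng/mL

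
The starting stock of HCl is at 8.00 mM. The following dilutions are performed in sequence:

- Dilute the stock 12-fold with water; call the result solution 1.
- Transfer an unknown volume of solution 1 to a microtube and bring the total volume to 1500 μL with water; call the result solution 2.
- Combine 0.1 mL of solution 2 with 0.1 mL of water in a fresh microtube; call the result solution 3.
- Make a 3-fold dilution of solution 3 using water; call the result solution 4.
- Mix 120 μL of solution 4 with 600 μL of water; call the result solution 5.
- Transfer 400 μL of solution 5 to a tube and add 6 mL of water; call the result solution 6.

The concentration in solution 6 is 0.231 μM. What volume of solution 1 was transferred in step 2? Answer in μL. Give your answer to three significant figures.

299 μL

Step 1: 12-fold → factor 12
Step 2: v brought to 1500 μL → factor = 1500 μL/v
Step 3: 0.1 mL + 0.1 mL = 0.2 mL total → factor 0.2/0.1 = 2
Step 4: 3-fold → factor 3
Step 5: 120 μL + 600 μL = 720 μL total → factor 720/120 = 6
Step 6: 400 μL + 6 mL = 6400 μL total → factor 6400/400 = 16
Product of known-step factors = 6912
Overall factor = 8.00 mM / (0.231 μM) = 34632
Step-2 factor = 34632 / 6912 = 5.0104
v = 1500 μL / 5.0104 = 299 μL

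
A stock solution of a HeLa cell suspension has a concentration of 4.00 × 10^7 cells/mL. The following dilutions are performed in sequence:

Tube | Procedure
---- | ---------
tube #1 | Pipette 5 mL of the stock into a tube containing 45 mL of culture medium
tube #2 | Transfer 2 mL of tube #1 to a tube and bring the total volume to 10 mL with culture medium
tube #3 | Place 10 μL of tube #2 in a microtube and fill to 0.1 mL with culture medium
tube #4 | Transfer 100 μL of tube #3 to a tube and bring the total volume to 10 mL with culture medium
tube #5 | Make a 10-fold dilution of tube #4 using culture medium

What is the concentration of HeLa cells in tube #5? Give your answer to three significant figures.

80.0 cells/mL

Step 1: 5 mL + 45 mL = 50 mL total → factor 50/5 = 10
Step 2: 2 mL brought to 10 mL → factor 10/2 = 5
Step 3: 10 μL brought to 0.1 mL → factor 100/10 = 10
Step 4: 100 μL brought to 10 mL → factor 10000/100 = 100
Step 5: 10-fold → factor 10
Overall dilution factor = 10 × 5 × 10 × 100 × 10 = 5 × 10^5
Final = 4.00 × 10^7 cells/mL / 5 × 10^5 = 80.0 cells/mL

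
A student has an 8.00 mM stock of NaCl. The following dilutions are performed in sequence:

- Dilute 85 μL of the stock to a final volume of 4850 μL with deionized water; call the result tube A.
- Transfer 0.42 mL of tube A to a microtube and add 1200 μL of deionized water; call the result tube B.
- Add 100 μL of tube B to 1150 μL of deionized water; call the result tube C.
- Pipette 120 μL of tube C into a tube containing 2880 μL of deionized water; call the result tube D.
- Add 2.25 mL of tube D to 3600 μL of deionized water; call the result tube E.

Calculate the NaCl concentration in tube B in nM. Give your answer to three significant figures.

3.63 × 10^4 nM

Step 1: 85 μL brought to 4850 μL → factor 4850/85 = 57.059
Step 2: 0.42 mL + 1200 μL = 1.62 mL total → factor 1.62/0.42 = 3.8571
Dilution factor through tube B = 57.059 × 3.8571 = 220.08
[tube B] = 8.00 mM / 220.08 = 0.03635 mM = 3.63 × 10^4 nM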